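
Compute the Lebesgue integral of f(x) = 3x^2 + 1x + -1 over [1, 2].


The Lebesgue integral of a Riemann-integrable function agrees with the Riemann integral.
Antiderivative F(x) = (3/3)x^3 + (1/2)x^2 + -1x
F(2) = (3/3)*2^3 + (1/2)*2^2 + -1*2
     = (3/3)*8 + (1/2)*4 + -1*2
     = 8 + 2 + -2
     = 8
F(1) = 0.5
Integral = F(2) - F(1) = 8 - 0.5 = 7.5


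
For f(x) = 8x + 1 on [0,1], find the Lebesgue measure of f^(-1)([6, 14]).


f^(-1)([6, 14]) = {x : 6 <= 8x + 1 <= 14}
Solving: (6 - 1)/8 <= x <= (14 - 1)/8
= [0.625, 1.625]
Intersecting with [0,1]: [0.625, 1]
Measure = 1 - 0.625 = 0.375


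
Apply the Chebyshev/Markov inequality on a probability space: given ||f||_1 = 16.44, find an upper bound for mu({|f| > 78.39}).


Chebyshev/Markov inequality: mu(|f| > eps) <= (||f||_p / eps)^p
Step 1: ||f||_1 / eps = 16.44 / 78.39 = 0.209721
Step 2: Raise to power p = 1:
  (0.209721)^1 = 0.209721
Step 3: Therefore mu(|f| > 78.39) <= 0.209721


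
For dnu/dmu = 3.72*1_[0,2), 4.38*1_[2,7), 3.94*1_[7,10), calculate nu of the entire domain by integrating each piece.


Integrate each piece of the Radon-Nikodym derivative:
Step 1: integral_0^2 3.72 dx = 3.72*(2-0) = 3.72*2 = 7.44
Step 2: integral_2^7 4.38 dx = 4.38*(7-2) = 4.38*5 = 21.9
Step 3: integral_7^10 3.94 dx = 3.94*(10-7) = 3.94*3 = 11.82
Total: 7.44 + 21.9 + 11.82 = 41.16


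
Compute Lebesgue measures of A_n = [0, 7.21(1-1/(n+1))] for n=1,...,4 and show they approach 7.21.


By continuity of measure from below: if A_n increases to A, then m(A_n) -> m(A).
Here A = [0, 7.21], so m(A) = 7.21
Step 1: a_1 = 7.21*(1 - 1/2) = 3.605, m(A_1) = 3.605
Step 2: a_2 = 7.21*(1 - 1/3) = 4.8067, m(A_2) = 4.8067
Step 3: a_3 = 7.21*(1 - 1/4) = 5.4075, m(A_3) = 5.4075
Step 4: a_4 = 7.21*(1 - 1/5) = 5.768, m(A_4) = 5.768
Limit: m(A_n) -> m([0,7.21]) = 7.21


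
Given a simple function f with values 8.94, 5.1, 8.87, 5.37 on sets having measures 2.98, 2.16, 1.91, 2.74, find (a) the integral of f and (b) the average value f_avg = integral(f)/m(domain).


Step 1: Integral = sum(value_i * measure_i)
= 8.94*2.98 + 5.1*2.16 + 8.87*1.91 + 5.37*2.74
= 26.6412 + 11.016 + 16.9417 + 14.7138
= 69.3127
Step 2: Total measure of domain = 2.98 + 2.16 + 1.91 + 2.74 = 9.79
Step 3: Average value = 69.3127 / 9.79 = 7.079949


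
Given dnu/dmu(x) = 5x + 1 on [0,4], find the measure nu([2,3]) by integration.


nu(A) = integral_A (dnu/dmu) dmu = integral_2^3 (5x + 1) dx
Step 1: Antiderivative F(x) = (5/2)x^2 + 1x
Step 2: F(3) = (5/2)*3^2 + 1*3 = 22.5 + 3 = 25.5
Step 3: F(2) = (5/2)*2^2 + 1*2 = 10 + 2 = 12
Step 4: nu([2,3]) = F(3) - F(2) = 25.5 - 12 = 13.5


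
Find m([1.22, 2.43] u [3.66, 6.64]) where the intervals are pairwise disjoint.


For pairwise disjoint intervals, m(union) = sum of lengths.
= (2.43 - 1.22) + (6.64 - 3.66)
= 1.21 + 2.98
= 4.19


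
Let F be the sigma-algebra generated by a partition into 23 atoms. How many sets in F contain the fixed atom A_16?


Each element of F is a union of some subset S of the 23 atoms.
The element contains A_16 iff A_16 is in S.
So we count subsets S of {A_1,...,A_23} with A_16 in S: choose freely among the other 22 atoms.
Count = 2^(23-1) = 2^22 = 4194304.


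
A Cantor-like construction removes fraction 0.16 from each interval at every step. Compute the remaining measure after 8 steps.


Step 1: At each step, fraction remaining = 1 - 0.16 = 0.84
Step 2: After 8 steps, measure = (0.84)^8
Result = 0.247876


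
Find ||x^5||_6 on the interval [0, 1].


Step 1: ||f||_6 = (integral_0^1 |x^5|^6 dx)^(1/6)
     = (integral_0^1 x^30 dx)^(1/6)
Step 2: integral_0^1 x^30 dx = [x^31/(31)] from 0 to 1 = 1^31/31
     = 1/31 = 0.032258
Step 3: ||f||_6 = (0.032258)^(1/6) = 0.564209


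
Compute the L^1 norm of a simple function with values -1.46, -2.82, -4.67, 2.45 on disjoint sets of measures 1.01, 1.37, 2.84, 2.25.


Step 1: Compute |f_i|^1 for each value:
  |-1.46|^1 = 1.46
  |-2.82|^1 = 2.82
  |-4.67|^1 = 4.67
  |2.45|^1 = 2.45
Step 2: Multiply by measures and sum:
  1.46 * 1.01 = 1.4746
  2.82 * 1.37 = 3.8634
  4.67 * 2.84 = 13.2628
  2.45 * 2.25 = 5.5125
Sum = 1.4746 + 3.8634 + 13.2628 + 5.5125 = 24.1133
Step 3: Take the p-th root:
||f||_1 = (24.1133)^(1/1) = 24.1133


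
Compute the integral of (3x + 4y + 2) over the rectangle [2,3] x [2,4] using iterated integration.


By Fubini, integrate in x first, then y.
Step 1: Fix y, integrate over x in [2,3]:
  integral(3x + 4y + 2, x=2..3)
  = 3*(3^2 - 2^2)/2 + (4y + 2)*(3 - 2)
  = 7.5 + (4y + 2)*1
  = 7.5 + 4y + 2
  = 9.5 + 4y
Step 2: Integrate over y in [2,4]:
  integral(9.5 + 4y, y=2..4)
  = 9.5*2 + 4*(4^2 - 2^2)/2
  = 19 + 24
  = 43


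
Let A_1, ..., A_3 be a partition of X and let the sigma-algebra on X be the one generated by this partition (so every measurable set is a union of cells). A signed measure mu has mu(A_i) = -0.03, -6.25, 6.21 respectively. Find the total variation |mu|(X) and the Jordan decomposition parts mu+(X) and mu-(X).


Step 1: Every measurable set is a union of atoms (the cells / points), so a Hahn decomposition is
  obtained by grouping atoms by sign: P = union of atoms with mu > 0, N = union of the remaining atoms.
  Atoms in P (indices): 3;  atoms in N (indices): 1, 2
  Positive values: 6.21
  Negative values: -0.03, -6.25
Step 2: mu+(X) = mu(P) = sum of positive atom values = 6.21
Step 3: mu-(X) = -mu(N) = sum of |negative atom values| = 6.28
Step 4: |mu|(X) = mu+(X) + mu-(X) = 6.21 + 6.28 = 12.49


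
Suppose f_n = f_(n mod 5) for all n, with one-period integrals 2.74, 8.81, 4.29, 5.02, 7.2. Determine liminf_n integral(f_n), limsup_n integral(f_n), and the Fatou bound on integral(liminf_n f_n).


The sequence (integral(f_n)) is periodic with period 5, repeating the values 2.74, 8.81, 4.29, 5.02, 7.2 indefinitely.
Step 1: For a periodic sequence, every tail (a_m, a_(m+1), ...) contains all 5 period values infinitely often.
Step 2: Hence inf of every tail = min of the period values = min(2.74, 8.81, 4.29, 5.02, 7.2) = 2.74.
        liminf_n integral(f_n) = sup over m of (inf of tail from m) = 2.74.
Step 3: Similarly sup of every tail = max of the period values = 8.81.
        limsup_n integral(f_n) = 8.81.
Step 4: Fatou's lemma: integral(liminf_n f_n) <= liminf_n integral(f_n) = 2.74.
        So the integral of the pointwise liminf is at most 2.74.


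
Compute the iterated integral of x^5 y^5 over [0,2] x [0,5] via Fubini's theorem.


By Fubini's theorem, the double integral factors as a product of single integrals:
Step 1: integral_0^2 x^5 dx = [x^6/6] from 0 to 2
     = 2^6/6 = 10.666667
Step 2: integral_0^5 y^5 dy = [y^6/6] from 0 to 5
     = 5^6/6 = 2604.166667
Step 3: Double integral = 10.666667 * 2604.166667 = 27777.777778


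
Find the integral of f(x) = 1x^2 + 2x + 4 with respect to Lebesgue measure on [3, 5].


The Lebesgue integral of a Riemann-integrable function agrees with the Riemann integral.
Antiderivative F(x) = (1/3)x^3 + (2/2)x^2 + 4x
F(5) = (1/3)*5^3 + (2/2)*5^2 + 4*5
     = (1/3)*125 + (2/2)*25 + 4*5
     = 41.666667 + 25 + 20
     = 86.666667
F(3) = 30
Integral = F(5) - F(3) = 86.666667 - 30 = 56.666667


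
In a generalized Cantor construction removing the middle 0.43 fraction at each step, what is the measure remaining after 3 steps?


Step 1: At each step, fraction remaining = 1 - 0.43 = 0.57
Step 2: After 3 steps, measure = (0.57)^3
Step 3: Computing the power step by step:
  After step 1: 0.57
  After step 2: 0.3249
  After step 3: 0.185193
Result = 0.185193


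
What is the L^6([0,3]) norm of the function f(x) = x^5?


Step 1: ||f||_6 = (integral_0^3 |x^5|^6 dx)^(1/6)
     = (integral_0^3 x^30 dx)^(1/6)
Step 2: integral_0^3 x^30 dx = [x^31/(31)] from 0 to 3 = 3^31/31
     = 617673396283947/31 = 1.992495e+13
Step 3: ||f||_6 = (1.992495e+13)^(1/6) = 164.651693


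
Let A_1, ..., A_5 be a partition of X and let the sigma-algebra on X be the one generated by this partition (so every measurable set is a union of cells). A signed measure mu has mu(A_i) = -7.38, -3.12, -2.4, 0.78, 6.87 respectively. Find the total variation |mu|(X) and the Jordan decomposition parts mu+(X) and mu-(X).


Step 1: Every measurable set is a union of atoms (the cells / points), so a Hahn decomposition is
  obtained by grouping atoms by sign: P = union of atoms with mu > 0, N = union of the remaining atoms.
  Atoms in P (indices): 4, 5;  atoms in N (indices): 1, 2, 3
  Positive values: 0.78, 6.87
  Negative values: -7.38, -3.12, -2.4
Step 2: mu+(X) = mu(P) = sum of positive atom values = 7.65
Step 3: mu-(X) = -mu(N) = sum of |negative atom values| = 12.9
Step 4: |mu|(X) = mu+(X) + mu-(X) = 7.65 + 12.9 = 20.55


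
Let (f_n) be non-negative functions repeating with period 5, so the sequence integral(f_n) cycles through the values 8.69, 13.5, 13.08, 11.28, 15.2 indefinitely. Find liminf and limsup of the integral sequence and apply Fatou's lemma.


The sequence (integral(f_n)) is periodic with period 5, repeating the values 8.69, 13.5, 13.08, 11.28, 15.2 indefinitely.
Step 1: For a periodic sequence, every tail (a_m, a_(m+1), ...) contains all 5 period values infinitely often.
Step 2: Hence inf of every tail = min of the period values = min(8.69, 13.5, 13.08, 11.28, 15.2) = 8.69.
        liminf_n integral(f_n) = sup over m of (inf of tail from m) = 8.69.
Step 3: Similarly sup of every tail = max of the period values = 15.2.
        limsup_n integral(f_n) = 15.2.
Step 4: Fatou's lemma: integral(liminf_n f_n) <= liminf_n integral(f_n) = 8.69.
        So the integral of the pointwise liminf is at most 8.69.


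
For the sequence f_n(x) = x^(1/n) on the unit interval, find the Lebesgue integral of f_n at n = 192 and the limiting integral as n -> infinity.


At n = 192: f_192(x) = x^(1/192).
Step 1: integral(x^(1/192), 0, 1) = [x^(1/192+1) / (1/192+1)] from 0 to 1
     = 1 / (1/192 + 1) = 1 / ((192+1)/192) = 192/(192+1)
     = 192/193 = 0.994819
Step 2: As n -> infinity, f_n(x) = x^(1/n) -> 1 for x in (0,1], and f_n is increasing in n.
By MCT, lim_n integral(f_n) = integral(lim_n f_n) = integral(1, 0, 1) = 1.
Step 3: Verify convergence: 192/193 = 0.994819 -> 1


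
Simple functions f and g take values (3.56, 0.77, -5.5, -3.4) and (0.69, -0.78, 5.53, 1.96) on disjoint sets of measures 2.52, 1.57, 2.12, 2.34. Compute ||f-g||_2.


Step 1: Compute differences f_i - g_i:
  3.56 - 0.69 = 2.87
  0.77 - -0.78 = 1.55
  -5.5 - 5.53 = -11.03
  -3.4 - 1.96 = -5.36
Step 2: Compute |diff|^2 * measure for each set:
  |2.87|^2 * 2.52 = 8.2369 * 2.52 = 20.756988
  |1.55|^2 * 1.57 = 2.4025 * 1.57 = 3.771925
  |-11.03|^2 * 2.12 = 121.6609 * 2.12 = 257.921108
  |-5.36|^2 * 2.34 = 28.7296 * 2.34 = 67.227264
Step 3: Sum = 349.677285
Step 4: ||f-g||_2 = (349.677285)^(1/2) = 18.69966


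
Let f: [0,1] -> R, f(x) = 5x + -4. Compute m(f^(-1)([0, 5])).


f^(-1)([0, 5]) = {x : 0 <= 5x + -4 <= 5}
Solving: (0 - -4)/5 <= x <= (5 - -4)/5
= [0.8, 1.8]
Intersecting with [0,1]: [0.8, 1]
Measure = 1 - 0.8 = 0.2


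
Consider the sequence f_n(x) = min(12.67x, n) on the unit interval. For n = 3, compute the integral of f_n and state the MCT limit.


f(x) = 12.67x on [0,1]; f_n(x) = min(12.67x, n). At n = 3:
Step 1: f(x) reaches 3 at x = 3/12.67 = 0.23678
Step 2: integral(f_3) = integral(12.67x, 0, 0.23678) + integral(3, 0.23678, 1)
       = 12.67*0.23678^2/2 + 3*(1 - 0.23678)
       = 0.35517 + 2.289661
       = 2.64483
Step 3: As n -> infinity, f_n increases to f, so by MCT integral(f_n) -> integral(f) = 12.67/2 = 6.335.
Convergence: integral(f_3) = 2.64483 -> 6.335 as n -> infinity


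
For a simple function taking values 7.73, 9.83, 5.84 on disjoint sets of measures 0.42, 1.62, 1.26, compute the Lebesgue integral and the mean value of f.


Step 1: Integral = sum(value_i * measure_i)
= 7.73*0.42 + 9.83*1.62 + 5.84*1.26
= 3.2466 + 15.9246 + 7.3584
= 26.5296
Step 2: Total measure of domain = 0.42 + 1.62 + 1.26 = 3.3
Step 3: Average value = 26.5296 / 3.3 = 8.039273


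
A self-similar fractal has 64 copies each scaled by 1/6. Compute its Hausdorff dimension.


For a self-similar set with N copies scaled by 1/r:
dim_H = log(N)/log(r) = log(64)/log(6)
= 4.158883/1.791759
= 2.321117


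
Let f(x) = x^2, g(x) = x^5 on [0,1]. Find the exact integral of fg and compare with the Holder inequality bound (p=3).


Step 1: Exact integral of f*g = integral(x^7, 0, 1) = 1/8
     = 0.125
Step 2: Holder bound with p=3, q=1.5:
  ||f||_p = (integral x^6 dx)^(1/3) = (1/7)^(1/3) = 0.522758
  ||g||_q = (integral x^7.5 dx)^(1/1.5) = (1/8.5)^(1/1.5) = 0.240097
Step 3: Holder bound = ||f||_p * ||g||_q = 0.522758 * 0.240097 = 0.125513
Verification: 0.125 <= 0.125513 (Holder holds)


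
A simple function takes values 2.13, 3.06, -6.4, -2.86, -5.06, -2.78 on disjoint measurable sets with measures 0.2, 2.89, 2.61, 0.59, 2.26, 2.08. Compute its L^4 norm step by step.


Step 1: Compute |f_i|^4 for each value:
  |2.13|^4 = 20.583462
  |3.06|^4 = 87.677005
  |-6.4|^4 = 1677.7216
  |-2.86|^4 = 66.905856
  |-5.06|^4 = 655.544333
  |-2.78|^4 = 59.728167
Step 2: Multiply by measures and sum:
  20.583462 * 0.2 = 4.116692
  87.677005 * 2.89 = 253.386544
  1677.7216 * 2.61 = 4378.853376
  66.905856 * 0.59 = 39.474455
  655.544333 * 2.26 = 1481.530192
  59.728167 * 2.08 = 124.234586
Sum = 4.116692 + 253.386544 + 4378.853376 + 39.474455 + 1481.530192 + 124.234586 = 6281.595847
Step 3: Take the p-th root:
||f||_4 = (6281.595847)^(1/4) = 8.902613


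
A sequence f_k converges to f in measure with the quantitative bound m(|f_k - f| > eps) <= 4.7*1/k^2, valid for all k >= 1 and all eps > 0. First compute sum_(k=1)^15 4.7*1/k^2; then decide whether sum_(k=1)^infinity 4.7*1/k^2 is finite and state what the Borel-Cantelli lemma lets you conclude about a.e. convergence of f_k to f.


Step 1: List the terms 4.7*1/k^2 for k = 1 to 15:
  k=1: 4.7
  k=2: 1.175
  k=3: 0.522222
  k=4: 0.29375
  k=5: 0.188
  k=6: 0.130556
  k=7: 0.095918
  k=8: 0.073438
  k=9: 0.058025
  k=10: 0.047
  k=11: 0.038843
  k=12: 0.032639
  k=13: 0.027811
  k=14: 0.02398
  k=15: 0.020889
Step 2: Partial sum = 4.7 + 1.175 + 0.522222 + 0.29375 + 0.188 + 0.130556 + 0.095918 + 0.073438 + 0.058025 + 0.047 + 0.038843 + 0.032639 + 0.027811 + 0.02398 + 0.020889
     = 7.428069
Step 3: The full series sum_(k>=1) 4.7*1/k^2 converges (p-series with p = 2 > 1; a constant multiple of a convergent series converges).
Step 4: Fix eps > 0. Since sum_k m(|f_k - f| > eps) < infinity, the Borel-Cantelli lemma gives
        m(limsup_k {|f_k - f| > eps}) = 0, i.e. for a.e. x, |f_k(x) - f(x)| <= eps for all large k.
        Applying this with eps = 1/j for j = 1, 2, ... and intersecting the countably many full-measure sets,
        for a.e. x we get limsup_k |f_k(x) - f(x)| <= 1/j for every j, hence f_k -> f almost everywhere.
Conclusion: series converges; Borel-Cantelli yields f_k -> f a.e.


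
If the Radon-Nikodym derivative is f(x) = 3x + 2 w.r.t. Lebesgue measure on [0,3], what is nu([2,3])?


nu(A) = integral_A (dnu/dmu) dmu = integral_2^3 (3x + 2) dx
Step 1: Antiderivative F(x) = (3/2)x^2 + 2x
Step 2: F(3) = (3/2)*3^2 + 2*3 = 13.5 + 6 = 19.5
Step 3: F(2) = (3/2)*2^2 + 2*2 = 6 + 4 = 10
Step 4: nu([2,3]) = F(3) - F(2) = 19.5 - 10 = 9.5


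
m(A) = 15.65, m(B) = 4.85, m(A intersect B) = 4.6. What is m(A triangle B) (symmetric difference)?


m(A Delta B) = m(A) + m(B) - 2*m(A n B)
= 15.65 + 4.85 - 2*4.6
= 15.65 + 4.85 - 9.2
= 11.3


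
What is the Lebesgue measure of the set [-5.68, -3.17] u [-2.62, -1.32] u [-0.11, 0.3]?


For pairwise disjoint intervals, m(union) = sum of lengths.
= (-3.17 - -5.68) + (-1.32 - -2.62) + (0.3 - -0.11)
= 2.51 + 1.3 + 0.41
= 4.22


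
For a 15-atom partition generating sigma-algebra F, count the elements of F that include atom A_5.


Each element of F is a union of some subset S of the 15 atoms.
The element contains A_5 iff A_5 is in S.
So we count subsets S of {A_1,...,A_15} with A_5 in S: choose freely among the other 14 atoms.
Count = 2^(15-1) = 2^14 = 16384.


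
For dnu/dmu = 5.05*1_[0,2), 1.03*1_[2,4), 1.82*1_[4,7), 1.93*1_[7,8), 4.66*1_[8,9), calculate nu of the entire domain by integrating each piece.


Integrate each piece of the Radon-Nikodym derivative:
Step 1: integral_0^2 5.05 dx = 5.05*(2-0) = 5.05*2 = 10.1
Step 2: integral_2^4 1.03 dx = 1.03*(4-2) = 1.03*2 = 2.06
Step 3: integral_4^7 1.82 dx = 1.82*(7-4) = 1.82*3 = 5.46
Step 4: integral_7^8 1.93 dx = 1.93*(8-7) = 1.93*1 = 1.93
Step 5: integral_8^9 4.66 dx = 4.66*(9-8) = 4.66*1 = 4.66
Total: 10.1 + 2.06 + 5.46 + 1.93 + 4.66 = 24.21


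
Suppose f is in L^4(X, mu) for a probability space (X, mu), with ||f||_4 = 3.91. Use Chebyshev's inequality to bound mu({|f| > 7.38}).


Chebyshev/Markov inequality: mu(|f| > eps) <= (||f||_p / eps)^p
Step 1: ||f||_4 / eps = 3.91 / 7.38 = 0.52981
Step 2: Raise to power p = 4:
  (0.52981)^4 = 0.078792
Step 3: Therefore mu(|f| > 7.38) <= 0.078792


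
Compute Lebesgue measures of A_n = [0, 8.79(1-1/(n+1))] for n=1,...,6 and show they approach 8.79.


By continuity of measure from below: if A_n increases to A, then m(A_n) -> m(A).
Here A = [0, 8.79], so m(A) = 8.79
Step 1: a_1 = 8.79*(1 - 1/2) = 4.395, m(A_1) = 4.395
Step 2: a_2 = 8.79*(1 - 1/3) = 5.86, m(A_2) = 5.86
Step 3: a_3 = 8.79*(1 - 1/4) = 6.5925, m(A_3) = 6.5925
Step 4: a_4 = 8.79*(1 - 1/5) = 7.032, m(A_4) = 7.032
Step 5: a_5 = 8.79*(1 - 1/6) = 7.325, m(A_5) = 7.325
Step 6: a_6 = 8.79*(1 - 1/7) = 7.5343, m(A_6) = 7.5343
Limit: m(A_n) -> m([0,8.79]) = 8.79


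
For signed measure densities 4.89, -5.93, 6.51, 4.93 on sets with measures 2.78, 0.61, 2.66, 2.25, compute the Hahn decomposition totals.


Step 1: Compute signed measure on each set:
  Set 1: 4.89 * 2.78 = 13.5942
  Set 2: -5.93 * 0.61 = -3.6173
  Set 3: 6.51 * 2.66 = 17.3166
  Set 4: 4.93 * 2.25 = 11.0925
Step 2: Total signed measure = (13.5942) + (-3.6173) + (17.3166) + (11.0925)
     = 38.386
Step 3: Positive part mu+(X) = sum of positive contributions = 42.0033
Step 4: Negative part mu-(X) = |sum of negative contributions| = 3.6173


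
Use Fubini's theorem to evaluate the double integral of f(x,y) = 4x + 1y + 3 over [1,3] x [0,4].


By Fubini, integrate in x first, then y.
Step 1: Fix y, integrate over x in [1,3]:
  integral(4x + 1y + 3, x=1..3)
  = 4*(3^2 - 1^2)/2 + (1y + 3)*(3 - 1)
  = 16 + (1y + 3)*2
  = 16 + 2y + 6
  = 22 + 2y
Step 2: Integrate over y in [0,4]:
  integral(22 + 2y, y=0..4)
  = 22*4 + 2*(4^2 - 0^2)/2
  = 88 + 16
  = 104


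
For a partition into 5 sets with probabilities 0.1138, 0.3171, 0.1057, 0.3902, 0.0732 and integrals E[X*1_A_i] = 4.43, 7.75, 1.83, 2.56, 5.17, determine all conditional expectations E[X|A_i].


For each cell A_i: E[X|A_i] = E[X*1_A_i] / P(A_i)
Step 1: E[X|A_1] = 4.43 / 0.1138 = 38.927944
Step 2: E[X|A_2] = 7.75 / 0.3171 = 24.44024
Step 3: E[X|A_3] = 1.83 / 0.1057 = 17.31315
Step 4: E[X|A_4] = 2.56 / 0.3902 = 6.560738
Step 5: E[X|A_5] = 5.17 / 0.0732 = 70.628415
Verification: E[X] = sum E[X*1_A_i] = 4.43 + 7.75 + 1.83 + 2.56 + 5.17 = 21.74


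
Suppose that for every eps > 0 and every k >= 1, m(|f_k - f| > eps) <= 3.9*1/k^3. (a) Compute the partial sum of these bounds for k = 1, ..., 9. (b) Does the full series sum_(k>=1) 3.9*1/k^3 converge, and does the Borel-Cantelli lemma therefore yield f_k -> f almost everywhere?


Step 1: List the terms 3.9*1/k^3 for k = 1 to 9:
  k=1: 3.9
  k=2: 0.4875
  k=3: 0.144444
  k=4: 0.060937
  k=5: 0.0312
  k=6: 0.018056
  k=7: 0.01137
  k=8: 0.007617
  k=9: 0.00535
Step 2: Partial sum = 3.9 + 0.4875 + 0.144444 + 0.060937 + 0.0312 + 0.018056 + 0.01137 + 0.007617 + 0.00535
     = 4.666475
Step 3: The full series sum_(k>=1) 3.9*1/k^3 converges (p-series with p = 3 > 1; a constant multiple of a convergent series converges).
Step 4: Fix eps > 0. Since sum_k m(|f_k - f| > eps) < infinity, the Borel-Cantelli lemma gives
        m(limsup_k {|f_k - f| > eps}) = 0, i.e. for a.e. x, |f_k(x) - f(x)| <= eps for all large k.
        Applying this with eps = 1/j for j = 1, 2, ... and intersecting the countably many full-measure sets,
        for a.e. x we get limsup_k |f_k(x) - f(x)| <= 1/j for every j, hence f_k -> f almost everywhere.
Conclusion: series converges; Borel-Cantelli yields f_k -> f a.e.


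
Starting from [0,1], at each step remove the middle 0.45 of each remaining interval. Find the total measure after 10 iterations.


Step 1: At each step, fraction remaining = 1 - 0.45 = 0.55
Step 2: After 10 steps, measure = (0.55)^10
Result = 0.002533


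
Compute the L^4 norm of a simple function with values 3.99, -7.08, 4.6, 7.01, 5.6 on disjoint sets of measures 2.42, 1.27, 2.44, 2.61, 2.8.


Step 1: Compute |f_i|^4 for each value:
  |3.99|^4 = 253.449584
  |-7.08|^4 = 2512.655977
  |4.6|^4 = 447.7456
  |7.01|^4 = 2414.749428
  |5.6|^4 = 983.4496
Step 2: Multiply by measures and sum:
  253.449584 * 2.42 = 613.347993
  2512.655977 * 1.27 = 3191.073091
  447.7456 * 2.44 = 1092.499264
  2414.749428 * 2.61 = 6302.496007
  983.4496 * 2.8 = 2753.65888
Sum = 613.347993 + 3191.073091 + 1092.499264 + 6302.496007 + 2753.65888 = 13953.075235
Step 3: Take the p-th root:
||f||_4 = (13953.075235)^(1/4) = 10.868447


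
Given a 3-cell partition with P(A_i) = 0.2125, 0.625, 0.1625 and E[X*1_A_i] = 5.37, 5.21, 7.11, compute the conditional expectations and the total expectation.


For each cell A_i: E[X|A_i] = E[X*1_A_i] / P(A_i)
Step 1: E[X|A_1] = 5.37 / 0.2125 = 25.270588
Step 2: E[X|A_2] = 5.21 / 0.625 = 8.336
Step 3: E[X|A_3] = 7.11 / 0.1625 = 43.753846
Verification: E[X] = sum E[X*1_A_i] = 5.37 + 5.21 + 7.11 = 17.69


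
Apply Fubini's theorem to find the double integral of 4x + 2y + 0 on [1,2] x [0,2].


By Fubini, integrate in x first, then y.
Step 1: Fix y, integrate over x in [1,2]:
  integral(4x + 2y + 0, x=1..2)
  = 4*(2^2 - 1^2)/2 + (2y + 0)*(2 - 1)
  = 6 + (2y + 0)*1
  = 6 + 2y + 0
  = 6 + 2y
Step 2: Integrate over y in [0,2]:
  integral(6 + 2y, y=0..2)
  = 6*2 + 2*(2^2 - 0^2)/2
  = 12 + 4
  = 16


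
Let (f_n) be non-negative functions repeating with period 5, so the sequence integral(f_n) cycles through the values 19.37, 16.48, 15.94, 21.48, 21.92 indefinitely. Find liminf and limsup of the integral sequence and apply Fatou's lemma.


The sequence (integral(f_n)) is periodic with period 5, repeating the values 19.37, 16.48, 15.94, 21.48, 21.92 indefinitely.
Step 1: For a periodic sequence, every tail (a_m, a_(m+1), ...) contains all 5 period values infinitely often.
Step 2: Hence inf of every tail = min of the period values = min(19.37, 16.48, 15.94, 21.48, 21.92) = 15.94.
        liminf_n integral(f_n) = sup over m of (inf of tail from m) = 15.94.
Step 3: Similarly sup of every tail = max of the period values = 21.92.
        limsup_n integral(f_n) = 21.92.
Step 4: Fatou's lemma: integral(liminf_n f_n) <= liminf_n integral(f_n) = 15.94.
        So the integral of the pointwise liminf is at most 15.94.


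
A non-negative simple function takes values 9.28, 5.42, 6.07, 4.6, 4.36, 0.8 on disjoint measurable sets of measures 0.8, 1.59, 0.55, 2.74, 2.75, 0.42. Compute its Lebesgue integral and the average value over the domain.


Step 1: Integral = sum(value_i * measure_i)
= 9.28*0.8 + 5.42*1.59 + 6.07*0.55 + 4.6*2.74 + 4.36*2.75 + 0.8*0.42
= 7.424 + 8.6178 + 3.3385 + 12.604 + 11.99 + 0.336
= 44.3103
Step 2: Total measure of domain = 0.8 + 1.59 + 0.55 + 2.74 + 2.75 + 0.42 = 8.85
Step 3: Average value = 44.3103 / 8.85 = 5.006814


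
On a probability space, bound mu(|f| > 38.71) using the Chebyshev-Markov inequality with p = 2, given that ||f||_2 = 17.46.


Chebyshev/Markov inequality: mu(|f| > eps) <= (||f||_p / eps)^p
Step 1: ||f||_2 / eps = 17.46 / 38.71 = 0.451046
Step 2: Raise to power p = 2:
  (0.451046)^2 = 0.203443
Step 3: Therefore mu(|f| > 38.71) <= 0.203443


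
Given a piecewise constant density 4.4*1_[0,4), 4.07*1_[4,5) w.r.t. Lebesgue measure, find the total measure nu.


Integrate each piece of the Radon-Nikodym derivative:
Step 1: integral_0^4 4.4 dx = 4.4*(4-0) = 4.4*4 = 17.6
Step 2: integral_4^5 4.07 dx = 4.07*(5-4) = 4.07*1 = 4.07
Total: 17.6 + 4.07 = 21.67


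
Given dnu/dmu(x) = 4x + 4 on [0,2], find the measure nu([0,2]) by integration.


nu(A) = integral_A (dnu/dmu) dmu = integral_0^2 (4x + 4) dx
Step 1: Antiderivative F(x) = (4/2)x^2 + 4x
Step 2: F(2) = (4/2)*2^2 + 4*2 = 8 + 8 = 16
Step 3: F(0) = (4/2)*0^2 + 4*0 = 0.0 + 0 = 0.0
Step 4: nu([0,2]) = F(2) - F(0) = 16 - 0.0 = 16


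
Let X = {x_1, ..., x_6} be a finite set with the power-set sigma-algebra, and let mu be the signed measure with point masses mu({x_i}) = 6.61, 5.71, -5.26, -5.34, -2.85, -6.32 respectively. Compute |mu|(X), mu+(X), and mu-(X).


Step 1: Every measurable set is a union of atoms (the cells / points), so a Hahn decomposition is
  obtained by grouping atoms by sign: P = union of atoms with mu > 0, N = union of the remaining atoms.
  Atoms in P (indices): 1, 2;  atoms in N (indices): 3, 4, 5, 6
  Positive values: 6.61, 5.71
  Negative values: -5.26, -5.34, -2.85, -6.32
Step 2: mu+(X) = mu(P) = sum of positive atom values = 12.32
Step 3: mu-(X) = -mu(N) = sum of |negative atom values| = 19.77
Step 4: |mu|(X) = mu+(X) + mu-(X) = 12.32 + 19.77 = 32.09


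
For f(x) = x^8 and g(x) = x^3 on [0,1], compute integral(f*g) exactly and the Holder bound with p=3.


Step 1: Exact integral of f*g = integral(x^11, 0, 1) = 1/12
     = 0.083333
Step 2: Holder bound with p=3, q=1.5:
  ||f||_p = (integral x^24 dx)^(1/3) = (1/25)^(1/3) = 0.341995
  ||g||_q = (integral x^4.5 dx)^(1/1.5) = (1/5.5)^(1/1.5) = 0.320941
Step 3: Holder bound = ||f||_p * ||g||_q = 0.341995 * 0.320941 = 0.10976
Verification: 0.083333 <= 0.10976 (Holder holds)


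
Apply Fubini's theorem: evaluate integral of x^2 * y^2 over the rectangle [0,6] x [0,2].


By Fubini's theorem, the double integral factors as a product of single integrals:
Step 1: integral_0^6 x^2 dx = [x^3/3] from 0 to 6
     = 6^3/3 = 72
Step 2: integral_0^2 y^2 dy = [y^3/3] from 0 to 2
     = 2^3/3 = 2.666667
Step 3: Double integral = 72 * 2.666667 = 192


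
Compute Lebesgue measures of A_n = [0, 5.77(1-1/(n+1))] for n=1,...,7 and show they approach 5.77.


By continuity of measure from below: if A_n increases to A, then m(A_n) -> m(A).
Here A = [0, 5.77], so m(A) = 5.77
Step 1: a_1 = 5.77*(1 - 1/2) = 2.885, m(A_1) = 2.885
Step 2: a_2 = 5.77*(1 - 1/3) = 3.8467, m(A_2) = 3.8467
Step 3: a_3 = 5.77*(1 - 1/4) = 4.3275, m(A_3) = 4.3275
Step 4: a_4 = 5.77*(1 - 1/5) = 4.616, m(A_4) = 4.616
Step 5: a_5 = 5.77*(1 - 1/6) = 4.8083, m(A_5) = 4.8083
Step 6: a_6 = 5.77*(1 - 1/7) = 4.9457, m(A_6) = 4.9457
Step 7: a_7 = 5.77*(1 - 1/8) = 5.0488, m(A_7) = 5.0488
Limit: m(A_n) -> m([0,5.77]) = 5.77


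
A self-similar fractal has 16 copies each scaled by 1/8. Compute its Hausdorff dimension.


For a self-similar set with N copies scaled by 1/r:
dim_H = log(N)/log(r) = log(16)/log(8)
= 2.772589/2.079442
= 1.333333


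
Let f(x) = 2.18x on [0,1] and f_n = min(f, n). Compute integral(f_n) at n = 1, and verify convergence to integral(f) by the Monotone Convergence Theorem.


f(x) = 2.18x on [0,1]; f_n(x) = min(2.18x, n). At n = 1:
Step 1: f(x) reaches 1 at x = 1/2.18 = 0.458716
Step 2: integral(f_1) = integral(2.18x, 0, 0.458716) + integral(1, 0.458716, 1)
       = 2.18*0.458716^2/2 + 1*(1 - 0.458716)
       = 0.229358 + 0.541284
       = 0.770642
Step 3: As n -> infinity, f_n increases to f, so by MCT integral(f_n) -> integral(f) = 2.18/2 = 1.09.
Convergence: integral(f_1) = 0.770642 -> 1.09 as n -> infinity


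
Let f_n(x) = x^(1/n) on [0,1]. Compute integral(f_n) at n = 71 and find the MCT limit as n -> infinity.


At n = 71: f_71(x) = x^(1/71).
Step 1: integral(x^(1/71), 0, 1) = [x^(1/71+1) / (1/71+1)] from 0 to 1
     = 1 / (1/71 + 1) = 1 / ((71+1)/71) = 71/(71+1)
     = 71/72 = 0.986111
Step 2: As n -> infinity, f_n(x) = x^(1/n) -> 1 for x in (0,1], and f_n is increasing in n.
By MCT, lim_n integral(f_n) = integral(lim_n f_n) = integral(1, 0, 1) = 1.
Step 3: Verify convergence: 71/72 = 0.986111 -> 1


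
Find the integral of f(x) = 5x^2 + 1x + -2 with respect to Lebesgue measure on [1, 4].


The Lebesgue integral of a Riemann-integrable function agrees with the Riemann integral.
Antiderivative F(x) = (5/3)x^3 + (1/2)x^2 + -2x
F(4) = (5/3)*4^3 + (1/2)*4^2 + -2*4
     = (5/3)*64 + (1/2)*16 + -2*4
     = 106.666667 + 8 + -8
     = 106.666667
F(1) = 0.166667
Integral = F(4) - F(1) = 106.666667 - 0.166667 = 106.5


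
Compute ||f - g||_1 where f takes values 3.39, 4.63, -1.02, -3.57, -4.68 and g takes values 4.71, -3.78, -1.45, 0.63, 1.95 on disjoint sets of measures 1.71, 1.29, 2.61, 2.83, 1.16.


Step 1: Compute differences f_i - g_i:
  3.39 - 4.71 = -1.32
  4.63 - -3.78 = 8.41
  -1.02 - -1.45 = 0.43
  -3.57 - 0.63 = -4.2
  -4.68 - 1.95 = -6.63
Step 2: Compute |diff|^1 * measure for each set:
  |-1.32|^1 * 1.71 = 1.32 * 1.71 = 2.2572
  |8.41|^1 * 1.29 = 8.41 * 1.29 = 10.8489
  |0.43|^1 * 2.61 = 0.43 * 2.61 = 1.1223
  |-4.2|^1 * 2.83 = 4.2 * 2.83 = 11.886
  |-6.63|^1 * 1.16 = 6.63 * 1.16 = 7.6908
Step 3: Sum = 33.8052
Step 4: ||f-g||_1 = (33.8052)^(1/1) = 33.8052


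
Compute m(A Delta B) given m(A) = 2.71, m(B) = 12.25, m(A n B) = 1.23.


m(A Delta B) = m(A) + m(B) - 2*m(A n B)
= 2.71 + 12.25 - 2*1.23
= 2.71 + 12.25 - 2.46
= 12.5


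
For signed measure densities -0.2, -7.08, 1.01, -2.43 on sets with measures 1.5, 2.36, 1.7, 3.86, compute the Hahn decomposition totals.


Step 1: Compute signed measure on each set:
  Set 1: -0.2 * 1.5 = -0.3
  Set 2: -7.08 * 2.36 = -16.7088
  Set 3: 1.01 * 1.7 = 1.717
  Set 4: -2.43 * 3.86 = -9.3798
Step 2: Total signed measure = (-0.3) + (-16.7088) + (1.717) + (-9.3798)
     = -24.6716
Step 3: Positive part mu+(X) = sum of positive contributions = 1.717
Step 4: Negative part mu-(X) = |sum of negative contributions| = 26.3886


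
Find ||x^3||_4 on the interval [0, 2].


Step 1: ||f||_4 = (integral_0^2 |x^3|^4 dx)^(1/4)
     = (integral_0^2 x^12 dx)^(1/4)
Step 2: integral_0^2 x^12 dx = [x^13/(13)] from 0 to 2 = 2^13/13
     = 8192/13 = 630.153846
Step 3: ||f||_4 = (630.153846)^(1/4) = 5.010276


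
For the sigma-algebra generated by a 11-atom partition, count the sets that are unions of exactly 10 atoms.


Each element of F is a union of some subset of the 11 atoms.
Elements that are unions of exactly 10 atoms correspond to 10-element subsets of the 11 atoms.
Count = C(11, 10) = 11! / (10! * 1!) = 11.


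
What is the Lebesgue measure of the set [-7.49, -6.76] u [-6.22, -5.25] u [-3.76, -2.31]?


For pairwise disjoint intervals, m(union) = sum of lengths.
= (-6.76 - -7.49) + (-5.25 - -6.22) + (-2.31 - -3.76)
= 0.73 + 0.97 + 1.45
= 3.15


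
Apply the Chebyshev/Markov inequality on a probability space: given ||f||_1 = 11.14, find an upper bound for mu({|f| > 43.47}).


Chebyshev/Markov inequality: mu(|f| > eps) <= (||f||_p / eps)^p
Step 1: ||f||_1 / eps = 11.14 / 43.47 = 0.256269
Step 2: Raise to power p = 1:
  (0.256269)^1 = 0.256269
Step 3: Therefore mu(|f| > 43.47) <= 0.256269


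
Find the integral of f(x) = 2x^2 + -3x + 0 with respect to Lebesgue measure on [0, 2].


The Lebesgue integral of a Riemann-integrable function agrees with the Riemann integral.
Antiderivative F(x) = (2/3)x^3 + (-3/2)x^2 + 0x
F(2) = (2/3)*2^3 + (-3/2)*2^2 + 0*2
     = (2/3)*8 + (-3/2)*4 + 0*2
     = 5.333333 + -6 + 0
     = -0.666667
F(0) = 0.0
Integral = F(2) - F(0) = -0.666667 - 0.0 = -0.666667


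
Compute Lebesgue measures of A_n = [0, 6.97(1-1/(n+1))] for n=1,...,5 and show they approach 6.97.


By continuity of measure from below: if A_n increases to A, then m(A_n) -> m(A).
Here A = [0, 6.97], so m(A) = 6.97
Step 1: a_1 = 6.97*(1 - 1/2) = 3.485, m(A_1) = 3.485
Step 2: a_2 = 6.97*(1 - 1/3) = 4.6467, m(A_2) = 4.6467
Step 3: a_3 = 6.97*(1 - 1/4) = 5.2275, m(A_3) = 5.2275
Step 4: a_4 = 6.97*(1 - 1/5) = 5.576, m(A_4) = 5.576
Step 5: a_5 = 6.97*(1 - 1/6) = 5.8083, m(A_5) = 5.8083
Limit: m(A_n) -> m([0,6.97]) = 6.97


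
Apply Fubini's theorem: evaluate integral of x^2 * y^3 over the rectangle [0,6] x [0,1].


By Fubini's theorem, the double integral factors as a product of single integrals:
Step 1: integral_0^6 x^2 dx = [x^3/3] from 0 to 6
     = 6^3/3 = 72
Step 2: integral_0^1 y^3 dy = [y^4/4] from 0 to 1
     = 1^4/4 = 0.25
Step 3: Double integral = 72 * 0.25 = 18


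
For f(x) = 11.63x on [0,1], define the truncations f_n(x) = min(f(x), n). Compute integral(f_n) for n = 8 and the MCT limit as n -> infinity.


f(x) = 11.63x on [0,1]; f_n(x) = min(11.63x, n). At n = 8:
Step 1: f(x) reaches 8 at x = 8/11.63 = 0.687876
Step 2: integral(f_8) = integral(11.63x, 0, 0.687876) + integral(8, 0.687876, 1)
       = 11.63*0.687876^2/2 + 8*(1 - 0.687876)
       = 2.751505 + 2.496991
       = 5.248495
Step 3: As n -> infinity, f_n increases to f, so by MCT integral(f_n) -> integral(f) = 11.63/2 = 5.815.
Convergence: integral(f_8) = 5.248495 -> 5.815 as n -> infinity


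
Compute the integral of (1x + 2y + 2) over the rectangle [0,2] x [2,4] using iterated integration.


By Fubini, integrate in x first, then y.
Step 1: Fix y, integrate over x in [0,2]:
  integral(1x + 2y + 2, x=0..2)
  = 1*(2^2 - 0^2)/2 + (2y + 2)*(2 - 0)
  = 2 + (2y + 2)*2
  = 2 + 4y + 4
  = 6 + 4y
Step 2: Integrate over y in [2,4]:
  integral(6 + 4y, y=2..4)
  = 6*2 + 4*(4^2 - 2^2)/2
  = 12 + 24
  = 36


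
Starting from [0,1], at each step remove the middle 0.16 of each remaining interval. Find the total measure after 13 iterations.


Step 1: At each step, fraction remaining = 1 - 0.16 = 0.84
Step 2: After 13 steps, measure = (0.84)^13
Result = 0.103665


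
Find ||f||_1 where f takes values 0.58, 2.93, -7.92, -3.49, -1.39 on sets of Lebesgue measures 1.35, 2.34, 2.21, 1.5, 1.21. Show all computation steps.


Step 1: Compute |f_i|^1 for each value:
  |0.58|^1 = 0.58
  |2.93|^1 = 2.93
  |-7.92|^1 = 7.92
  |-3.49|^1 = 3.49
  |-1.39|^1 = 1.39
Step 2: Multiply by measures and sum:
  0.58 * 1.35 = 0.783
  2.93 * 2.34 = 6.8562
  7.92 * 2.21 = 17.5032
  3.49 * 1.5 = 5.235
  1.39 * 1.21 = 1.6819
Sum = 0.783 + 6.8562 + 17.5032 + 5.235 + 1.6819 = 32.0593
Step 3: Take the p-th root:
||f||_1 = (32.0593)^(1/1) = 32.0593


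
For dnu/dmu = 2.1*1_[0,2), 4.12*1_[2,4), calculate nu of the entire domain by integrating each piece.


Integrate each piece of the Radon-Nikodym derivative:
Step 1: integral_0^2 2.1 dx = 2.1*(2-0) = 2.1*2 = 4.2
Step 2: integral_2^4 4.12 dx = 4.12*(4-2) = 4.12*2 = 8.24
Total: 4.2 + 8.24 = 12.44


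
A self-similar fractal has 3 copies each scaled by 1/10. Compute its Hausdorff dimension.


For a self-similar set with N copies scaled by 1/r:
dim_H = log(N)/log(r) = log(3)/log(10)
= 1.098612/2.302585
= 0.477121


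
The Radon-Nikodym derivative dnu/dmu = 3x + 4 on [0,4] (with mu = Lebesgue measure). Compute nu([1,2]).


nu(A) = integral_A (dnu/dmu) dmu = integral_1^2 (3x + 4) dx
Step 1: Antiderivative F(x) = (3/2)x^2 + 4x
Step 2: F(2) = (3/2)*2^2 + 4*2 = 6 + 8 = 14
Step 3: F(1) = (3/2)*1^2 + 4*1 = 1.5 + 4 = 5.5
Step 4: nu([1,2]) = F(2) - F(1) = 14 - 5.5 = 8.5


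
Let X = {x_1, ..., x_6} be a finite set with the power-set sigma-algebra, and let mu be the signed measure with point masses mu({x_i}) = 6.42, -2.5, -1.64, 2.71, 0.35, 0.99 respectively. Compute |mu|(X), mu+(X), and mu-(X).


Step 1: Every measurable set is a union of atoms (the cells / points), so a Hahn decomposition is
  obtained by grouping atoms by sign: P = union of atoms with mu > 0, N = union of the remaining atoms.
  Atoms in P (indices): 1, 4, 5, 6;  atoms in N (indices): 2, 3
  Positive values: 6.42, 2.71, 0.35, 0.99
  Negative values: -2.5, -1.64
Step 2: mu+(X) = mu(P) = sum of positive atom values = 10.47
Step 3: mu-(X) = -mu(N) = sum of |negative atom values| = 4.14
Step 4: |mu|(X) = mu+(X) + mu-(X) = 10.47 + 4.14 = 14.61


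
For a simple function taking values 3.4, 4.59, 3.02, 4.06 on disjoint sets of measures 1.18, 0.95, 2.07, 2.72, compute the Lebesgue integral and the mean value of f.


Step 1: Integral = sum(value_i * measure_i)
= 3.4*1.18 + 4.59*0.95 + 3.02*2.07 + 4.06*2.72
= 4.012 + 4.3605 + 6.2514 + 11.0432
= 25.6671
Step 2: Total measure of domain = 1.18 + 0.95 + 2.07 + 2.72 = 6.92
Step 3: Average value = 25.6671 / 6.92 = 3.709118


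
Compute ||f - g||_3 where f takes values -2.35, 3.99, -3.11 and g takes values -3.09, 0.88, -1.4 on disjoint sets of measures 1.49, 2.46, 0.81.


Step 1: Compute differences f_i - g_i:
  -2.35 - -3.09 = 0.74
  3.99 - 0.88 = 3.11
  -3.11 - -1.4 = -1.71
Step 2: Compute |diff|^3 * measure for each set:
  |0.74|^3 * 1.49 = 0.405224 * 1.49 = 0.603784
  |3.11|^3 * 2.46 = 30.080231 * 2.46 = 73.997368
  |-1.71|^3 * 0.81 = 5.000211 * 0.81 = 4.050171
Step 3: Sum = 78.651323
Step 4: ||f-g||_3 = (78.651323)^(1/3) = 4.284518


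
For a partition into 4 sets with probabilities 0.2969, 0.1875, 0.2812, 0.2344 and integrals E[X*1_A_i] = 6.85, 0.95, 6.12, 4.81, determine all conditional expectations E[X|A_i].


For each cell A_i: E[X|A_i] = E[X*1_A_i] / P(A_i)
Step 1: E[X|A_1] = 6.85 / 0.2969 = 23.071741
Step 2: E[X|A_2] = 0.95 / 0.1875 = 5.066667
Step 3: E[X|A_3] = 6.12 / 0.2812 = 21.763869
Step 4: E[X|A_4] = 4.81 / 0.2344 = 20.520478
Verification: E[X] = sum E[X*1_A_i] = 6.85 + 0.95 + 6.12 + 4.81 = 18.73


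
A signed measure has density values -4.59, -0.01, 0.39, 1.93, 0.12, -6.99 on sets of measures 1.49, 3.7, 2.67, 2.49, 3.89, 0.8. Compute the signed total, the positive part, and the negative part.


Step 1: Compute signed measure on each set:
  Set 1: -4.59 * 1.49 = -6.8391
  Set 2: -0.01 * 3.7 = -0.037
  Set 3: 0.39 * 2.67 = 1.0413
  Set 4: 1.93 * 2.49 = 4.8057
  Set 5: 0.12 * 3.89 = 0.4668
  Set 6: -6.99 * 0.8 = -5.592
Step 2: Total signed measure = (-6.8391) + (-0.037) + (1.0413) + (4.8057) + (0.4668) + (-5.592)
     = -6.1543
Step 3: Positive part mu+(X) = sum of positive contributions = 6.3138
Step 4: Negative part mu-(X) = |sum of negative contributions| = 12.4681


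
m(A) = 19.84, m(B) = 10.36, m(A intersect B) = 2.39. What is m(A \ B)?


m(A \ B) = m(A) - m(A n B)
= 19.84 - 2.39
= 17.45


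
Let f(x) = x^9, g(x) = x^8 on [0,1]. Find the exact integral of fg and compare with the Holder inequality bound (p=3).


Step 1: Exact integral of f*g = integral(x^17, 0, 1) = 1/18
     = 0.055556
Step 2: Holder bound with p=3, q=1.5:
  ||f||_p = (integral x^27 dx)^(1/3) = (1/28)^(1/3) = 0.329317
  ||g||_q = (integral x^12 dx)^(1/1.5) = (1/13)^(1/1.5) = 0.180872
Step 3: Holder bound = ||f||_p * ||g||_q = 0.329317 * 0.180872 = 0.059564
Verification: 0.055556 <= 0.059564 (Holder holds)


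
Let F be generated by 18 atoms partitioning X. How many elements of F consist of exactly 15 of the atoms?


Each element of F is a union of some subset of the 18 atoms.
Elements that are unions of exactly 15 atoms correspond to 15-element subsets of the 18 atoms.
Count = C(18, 15) = 18! / (15! * 3!) = 816.


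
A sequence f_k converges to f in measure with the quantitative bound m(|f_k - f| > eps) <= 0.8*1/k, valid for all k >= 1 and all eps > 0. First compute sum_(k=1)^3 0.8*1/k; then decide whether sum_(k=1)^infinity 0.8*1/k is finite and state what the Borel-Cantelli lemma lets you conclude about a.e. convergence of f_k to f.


Step 1: List the terms 0.8*1/k for k = 1 to 3:
  k=1: 0.8
  k=2: 0.4
  k=3: 0.266667
Step 2: Partial sum = 0.8 + 0.4 + 0.266667
     = 1.466667
Step 3: The full series sum_(k>=1) 0.8*1/k diverges (harmonic series, p = 1; a nonzero constant multiple of a divergent series diverges).
Step 4: The (first) Borel-Cantelli lemma requires a summable sequence of measures, so it does not apply here;
        from this bound alone no conclusion about a.e. convergence can be drawn (convergence in measure still
        gives an a.e.-convergent subsequence, but not a.e. convergence of the whole sequence).
Conclusion: series diverges; Borel-Cantelli is inconclusive about a.e. convergence of f_k.


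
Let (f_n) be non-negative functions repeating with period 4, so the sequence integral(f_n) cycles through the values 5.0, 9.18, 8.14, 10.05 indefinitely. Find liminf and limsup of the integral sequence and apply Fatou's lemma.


The sequence (integral(f_n)) is periodic with period 4, repeating the values 5.0, 9.18, 8.14, 10.05 indefinitely.
Step 1: For a periodic sequence, every tail (a_m, a_(m+1), ...) contains all 4 period values infinitely often.
Step 2: Hence inf of every tail = min of the period values = min(5.0, 9.18, 8.14, 10.05) = 5.
        liminf_n integral(f_n) = sup over m of (inf of tail from m) = 5.
Step 3: Similarly sup of every tail = max of the period values = 10.05.
        limsup_n integral(f_n) = 10.05.
Step 4: Fatou's lemma: integral(liminf_n f_n) <= liminf_n integral(f_n) = 5.
        So the integral of the pointwise liminf is at most 5.
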